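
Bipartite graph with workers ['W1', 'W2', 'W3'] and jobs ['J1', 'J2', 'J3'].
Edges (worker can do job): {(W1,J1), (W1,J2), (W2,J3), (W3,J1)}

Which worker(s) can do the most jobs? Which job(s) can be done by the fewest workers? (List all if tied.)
Most versatile: W1 (2 jobs); Least covered: J2, J3 (1 workers)

Worker degrees (jobs they can do): W1:2, W2:1, W3:1
Job degrees (workers who can do it): J1:2, J2:1, J3:1

Maximum worker degree is 2, achieved by: W1
Minimum job degree is 1, achieved by: J2, J3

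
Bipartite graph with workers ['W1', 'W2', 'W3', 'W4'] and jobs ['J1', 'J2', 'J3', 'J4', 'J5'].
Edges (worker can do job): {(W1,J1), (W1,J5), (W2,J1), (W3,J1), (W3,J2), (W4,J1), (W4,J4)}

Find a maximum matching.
Matching: {(W1,J5), (W2,J1), (W3,J2), (W4,J4)}

Maximum matching (size 4):
  W1 → J5
  W2 → J1
  W3 → J2
  W4 → J4

Each worker is assigned to at most one job, and each job to at most one worker.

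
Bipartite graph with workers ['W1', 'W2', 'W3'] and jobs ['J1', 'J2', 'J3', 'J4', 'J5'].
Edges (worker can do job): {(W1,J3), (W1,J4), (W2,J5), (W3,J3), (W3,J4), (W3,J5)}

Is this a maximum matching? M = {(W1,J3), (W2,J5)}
No, size 2 is not maximum

Proposed matching has size 2.
Maximum matching size for this graph: 3.

This is NOT maximum - can be improved to size 3.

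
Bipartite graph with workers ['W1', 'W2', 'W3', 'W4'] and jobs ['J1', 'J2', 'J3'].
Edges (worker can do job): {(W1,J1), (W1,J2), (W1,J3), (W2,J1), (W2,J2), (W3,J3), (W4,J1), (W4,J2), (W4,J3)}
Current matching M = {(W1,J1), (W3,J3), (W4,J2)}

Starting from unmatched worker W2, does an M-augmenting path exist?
No augmenting path from W2

Alternating search from W2 reaches jobs: {J1, J2, J3}.
Every reachable job is already matched in M, and following those matched edges back to workers exposes no further unvisited jobs.
No M-augmenting path from W2 exists.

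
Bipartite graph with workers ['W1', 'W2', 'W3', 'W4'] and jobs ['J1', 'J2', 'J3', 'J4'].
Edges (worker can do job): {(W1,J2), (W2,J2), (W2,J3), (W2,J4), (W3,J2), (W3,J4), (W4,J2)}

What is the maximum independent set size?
Maximum independent set = 5

By König's theorem:
- Min vertex cover = Max matching = 3
- Max independent set = Total vertices - Min vertex cover
- Max independent set = 8 - 3 = 5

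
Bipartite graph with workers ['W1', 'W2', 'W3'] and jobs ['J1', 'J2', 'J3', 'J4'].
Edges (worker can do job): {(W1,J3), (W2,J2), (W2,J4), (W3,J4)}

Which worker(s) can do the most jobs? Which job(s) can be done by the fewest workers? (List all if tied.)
Most versatile: W2 (2 jobs); Least covered: J1 (0 workers)

Worker degrees (jobs they can do): W1:1, W2:2, W3:1
Job degrees (workers who can do it): J1:0, J2:1, J3:1, J4:2

Maximum worker degree is 2, achieved by: W2
Minimum job degree is 0, achieved by: J1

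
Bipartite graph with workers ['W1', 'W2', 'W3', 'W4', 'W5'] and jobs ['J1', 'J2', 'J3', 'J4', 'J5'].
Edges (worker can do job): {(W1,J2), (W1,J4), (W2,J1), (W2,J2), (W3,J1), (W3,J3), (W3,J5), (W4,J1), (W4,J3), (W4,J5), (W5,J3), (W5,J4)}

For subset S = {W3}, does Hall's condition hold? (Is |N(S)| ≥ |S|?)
Yes: |N(S)| = 3, |S| = 1

Subset S = {W3}
Neighbors N(S) = {J1, J3, J5}

|N(S)| = 3, |S| = 1
Hall's condition: |N(S)| ≥ |S| is satisfied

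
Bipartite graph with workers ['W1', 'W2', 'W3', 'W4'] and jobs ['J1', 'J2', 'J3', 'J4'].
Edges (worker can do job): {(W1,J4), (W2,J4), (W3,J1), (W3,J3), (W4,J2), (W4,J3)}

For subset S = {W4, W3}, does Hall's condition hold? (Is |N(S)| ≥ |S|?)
Yes: |N(S)| = 3, |S| = 2

Subset S = {W4, W3}
Neighbors N(S) = {J1, J2, J3}

|N(S)| = 3, |S| = 2
Hall's condition: |N(S)| ≥ |S| is satisfied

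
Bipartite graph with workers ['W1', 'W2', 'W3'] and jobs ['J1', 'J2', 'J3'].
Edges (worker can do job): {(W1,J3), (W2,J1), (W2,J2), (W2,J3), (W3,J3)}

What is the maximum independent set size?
Maximum independent set = 4

By König's theorem:
- Min vertex cover = Max matching = 2
- Max independent set = Total vertices - Min vertex cover
- Max independent set = 6 - 2 = 4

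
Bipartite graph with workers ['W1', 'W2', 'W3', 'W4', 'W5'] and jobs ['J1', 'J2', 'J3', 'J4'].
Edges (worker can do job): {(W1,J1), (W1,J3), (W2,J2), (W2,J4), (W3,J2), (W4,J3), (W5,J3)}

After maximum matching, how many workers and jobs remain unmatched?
Unmatched: 1 workers, 0 jobs

Maximum matching size: 4
Workers: 5 total, 4 matched, 1 unmatched
Jobs: 4 total, 4 matched, 0 unmatched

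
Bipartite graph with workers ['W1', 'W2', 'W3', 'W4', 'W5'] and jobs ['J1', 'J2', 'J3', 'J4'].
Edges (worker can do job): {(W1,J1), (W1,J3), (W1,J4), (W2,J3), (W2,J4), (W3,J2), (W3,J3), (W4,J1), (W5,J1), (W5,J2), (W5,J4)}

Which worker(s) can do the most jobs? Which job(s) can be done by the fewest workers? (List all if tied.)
Most versatile: W1, W5 (3 jobs); Least covered: J2 (2 workers)

Worker degrees (jobs they can do): W1:3, W2:2, W3:2, W4:1, W5:3
Job degrees (workers who can do it): J1:3, J2:2, J3:3, J4:3

Maximum worker degree is 3, achieved by: W1, W5
Minimum job degree is 2, achieved by: J2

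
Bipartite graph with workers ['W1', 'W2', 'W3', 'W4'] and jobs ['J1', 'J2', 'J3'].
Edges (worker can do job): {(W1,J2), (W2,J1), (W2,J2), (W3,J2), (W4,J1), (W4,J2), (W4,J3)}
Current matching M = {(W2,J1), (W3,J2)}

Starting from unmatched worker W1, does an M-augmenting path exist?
No augmenting path from W1

Alternating search from W1 reaches jobs: {J2}.
Every reachable job is already matched in M, and following those matched edges back to workers exposes no further unvisited jobs.
No M-augmenting path from W1 exists.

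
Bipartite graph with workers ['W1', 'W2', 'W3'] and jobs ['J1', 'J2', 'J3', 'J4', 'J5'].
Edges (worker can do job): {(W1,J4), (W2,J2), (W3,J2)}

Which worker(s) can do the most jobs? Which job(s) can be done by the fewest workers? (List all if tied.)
Most versatile: W1, W2, W3 (1 jobs); Least covered: J1, J3, J5 (0 workers)

Worker degrees (jobs they can do): W1:1, W2:1, W3:1
Job degrees (workers who can do it): J1:0, J2:2, J3:0, J4:1, J5:0

Maximum worker degree is 1, achieved by: W1, W2, W3
Minimum job degree is 0, achieved by: J1, J3, J5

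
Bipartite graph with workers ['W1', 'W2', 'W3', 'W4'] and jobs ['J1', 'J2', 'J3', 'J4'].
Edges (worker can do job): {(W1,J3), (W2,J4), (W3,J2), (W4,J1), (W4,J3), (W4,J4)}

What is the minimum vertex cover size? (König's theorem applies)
Minimum vertex cover size = 4

By König's theorem: in bipartite graphs,
min vertex cover = max matching = 4

Maximum matching has size 4, so minimum vertex cover also has size 4.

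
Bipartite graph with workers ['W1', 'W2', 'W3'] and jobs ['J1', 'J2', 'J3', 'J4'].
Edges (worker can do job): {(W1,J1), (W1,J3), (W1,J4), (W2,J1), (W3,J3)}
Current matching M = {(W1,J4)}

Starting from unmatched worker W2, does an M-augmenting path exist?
Yes: W2 → J1

An M-augmenting path alternates non-matching / matching edges, starting and ending at unmatched vertices.
Path: W2 → J1
(J1 is unmatched in M, so the path is augmenting.)
Flipping edges along this path would increase |M| from 1 to 2.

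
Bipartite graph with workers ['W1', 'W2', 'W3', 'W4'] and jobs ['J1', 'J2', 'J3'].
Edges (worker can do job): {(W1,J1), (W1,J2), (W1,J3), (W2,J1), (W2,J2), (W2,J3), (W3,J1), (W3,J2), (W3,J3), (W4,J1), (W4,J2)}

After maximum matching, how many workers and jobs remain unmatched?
Unmatched: 1 workers, 0 jobs

Maximum matching size: 3
Workers: 4 total, 3 matched, 1 unmatched
Jobs: 3 total, 3 matched, 0 unmatched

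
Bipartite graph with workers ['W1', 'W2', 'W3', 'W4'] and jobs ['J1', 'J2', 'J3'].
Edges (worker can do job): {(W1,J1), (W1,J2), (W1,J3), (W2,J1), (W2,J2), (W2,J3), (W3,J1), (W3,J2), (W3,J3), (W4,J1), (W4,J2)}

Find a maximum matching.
Matching: {(W1,J2), (W3,J3), (W4,J1)}

Maximum matching (size 3):
  W1 → J2
  W3 → J3
  W4 → J1

Each worker is assigned to at most one job, and each job to at most one worker.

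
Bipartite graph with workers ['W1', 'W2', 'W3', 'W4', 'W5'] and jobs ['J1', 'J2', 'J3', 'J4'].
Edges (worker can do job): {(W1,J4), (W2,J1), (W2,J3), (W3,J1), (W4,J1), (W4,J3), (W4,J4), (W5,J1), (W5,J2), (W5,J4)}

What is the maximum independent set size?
Maximum independent set = 5

By König's theorem:
- Min vertex cover = Max matching = 4
- Max independent set = Total vertices - Min vertex cover
- Max independent set = 9 - 4 = 5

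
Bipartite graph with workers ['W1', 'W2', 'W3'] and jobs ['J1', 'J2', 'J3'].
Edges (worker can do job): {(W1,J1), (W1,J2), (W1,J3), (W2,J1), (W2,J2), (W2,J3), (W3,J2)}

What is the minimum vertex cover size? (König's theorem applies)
Minimum vertex cover size = 3

By König's theorem: in bipartite graphs,
min vertex cover = max matching = 3

Maximum matching has size 3, so minimum vertex cover also has size 3.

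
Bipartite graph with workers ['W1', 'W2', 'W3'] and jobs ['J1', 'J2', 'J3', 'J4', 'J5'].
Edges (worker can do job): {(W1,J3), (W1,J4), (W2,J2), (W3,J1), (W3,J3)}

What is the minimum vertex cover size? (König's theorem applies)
Minimum vertex cover size = 3

By König's theorem: in bipartite graphs,
min vertex cover = max matching = 3

Maximum matching has size 3, so minimum vertex cover also has size 3.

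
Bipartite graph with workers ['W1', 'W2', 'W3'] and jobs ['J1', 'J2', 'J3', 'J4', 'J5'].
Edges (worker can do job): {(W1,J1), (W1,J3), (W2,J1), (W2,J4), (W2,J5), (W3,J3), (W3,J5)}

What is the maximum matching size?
Maximum matching size = 3

Maximum matching: {(W1,J1), (W2,J5), (W3,J3)}
Size: 3

This assigns 3 workers to 3 distinct jobs.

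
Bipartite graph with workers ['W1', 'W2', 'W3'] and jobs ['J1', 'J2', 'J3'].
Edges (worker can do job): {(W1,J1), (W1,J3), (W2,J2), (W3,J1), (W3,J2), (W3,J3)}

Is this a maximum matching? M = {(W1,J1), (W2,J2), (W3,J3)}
Yes, size 3 is maximum

Proposed matching has size 3.
Maximum matching size for this graph: 3.

This is a maximum matching.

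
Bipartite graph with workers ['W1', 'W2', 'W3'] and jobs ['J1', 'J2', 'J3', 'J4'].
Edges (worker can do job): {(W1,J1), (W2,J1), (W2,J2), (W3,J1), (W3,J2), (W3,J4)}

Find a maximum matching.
Matching: {(W1,J1), (W2,J2), (W3,J4)}

Maximum matching (size 3):
  W1 → J1
  W2 → J2
  W3 → J4

Each worker is assigned to at most one job, and each job to at most one worker.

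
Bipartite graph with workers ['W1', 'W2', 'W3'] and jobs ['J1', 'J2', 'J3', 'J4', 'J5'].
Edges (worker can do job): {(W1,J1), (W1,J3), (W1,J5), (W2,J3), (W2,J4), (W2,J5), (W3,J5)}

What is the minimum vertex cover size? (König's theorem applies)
Minimum vertex cover size = 3

By König's theorem: in bipartite graphs,
min vertex cover = max matching = 3

Maximum matching has size 3, so minimum vertex cover also has size 3.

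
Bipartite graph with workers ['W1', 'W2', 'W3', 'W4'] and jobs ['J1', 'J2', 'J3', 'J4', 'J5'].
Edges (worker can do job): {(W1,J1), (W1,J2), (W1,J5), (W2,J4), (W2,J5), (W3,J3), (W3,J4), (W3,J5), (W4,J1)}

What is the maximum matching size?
Maximum matching size = 4

Maximum matching: {(W1,J2), (W2,J4), (W3,J5), (W4,J1)}
Size: 4

This assigns 4 workers to 4 distinct jobs.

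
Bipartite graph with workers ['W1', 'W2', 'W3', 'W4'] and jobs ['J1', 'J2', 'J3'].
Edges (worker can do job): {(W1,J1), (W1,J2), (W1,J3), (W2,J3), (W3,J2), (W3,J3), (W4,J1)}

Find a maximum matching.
Matching: {(W1,J2), (W3,J3), (W4,J1)}

Maximum matching (size 3):
  W1 → J2
  W3 → J3
  W4 → J1

Each worker is assigned to at most one job, and each job to at most one worker.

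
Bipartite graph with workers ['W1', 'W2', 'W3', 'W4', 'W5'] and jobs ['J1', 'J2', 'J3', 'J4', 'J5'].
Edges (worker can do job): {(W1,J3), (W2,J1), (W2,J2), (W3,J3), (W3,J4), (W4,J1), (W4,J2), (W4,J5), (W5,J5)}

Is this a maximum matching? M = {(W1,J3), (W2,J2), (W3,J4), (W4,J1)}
No, size 4 is not maximum

Proposed matching has size 4.
Maximum matching size for this graph: 5.

This is NOT maximum - can be improved to size 5.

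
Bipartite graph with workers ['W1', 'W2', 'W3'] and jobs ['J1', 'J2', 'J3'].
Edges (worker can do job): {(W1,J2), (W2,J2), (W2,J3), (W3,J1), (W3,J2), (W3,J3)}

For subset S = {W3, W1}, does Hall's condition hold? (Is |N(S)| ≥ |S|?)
Yes: |N(S)| = 3, |S| = 2

Subset S = {W3, W1}
Neighbors N(S) = {J1, J2, J3}

|N(S)| = 3, |S| = 2
Hall's condition: |N(S)| ≥ |S| is satisfied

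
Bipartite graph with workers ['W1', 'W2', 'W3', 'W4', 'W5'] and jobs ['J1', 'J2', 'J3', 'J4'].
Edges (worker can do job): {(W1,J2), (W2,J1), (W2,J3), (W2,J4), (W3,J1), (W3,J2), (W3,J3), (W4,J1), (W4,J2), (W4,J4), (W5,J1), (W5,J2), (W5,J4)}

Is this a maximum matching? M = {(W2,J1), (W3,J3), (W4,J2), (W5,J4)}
Yes, size 4 is maximum

Proposed matching has size 4.
Maximum matching size for this graph: 4.

This is a maximum matching.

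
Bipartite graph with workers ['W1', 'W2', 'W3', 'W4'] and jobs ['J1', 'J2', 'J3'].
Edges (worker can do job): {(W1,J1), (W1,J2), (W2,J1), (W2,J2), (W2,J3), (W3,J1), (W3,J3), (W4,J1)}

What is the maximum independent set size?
Maximum independent set = 4

By König's theorem:
- Min vertex cover = Max matching = 3
- Max independent set = Total vertices - Min vertex cover
- Max independent set = 7 - 3 = 4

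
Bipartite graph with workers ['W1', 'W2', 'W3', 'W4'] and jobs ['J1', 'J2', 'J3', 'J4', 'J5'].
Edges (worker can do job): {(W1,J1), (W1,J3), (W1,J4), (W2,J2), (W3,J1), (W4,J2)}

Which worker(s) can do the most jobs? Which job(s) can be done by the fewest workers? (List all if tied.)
Most versatile: W1 (3 jobs); Least covered: J5 (0 workers)

Worker degrees (jobs they can do): W1:3, W2:1, W3:1, W4:1
Job degrees (workers who can do it): J1:2, J2:2, J3:1, J4:1, J5:0

Maximum worker degree is 3, achieved by: W1
Minimum job degree is 0, achieved by: J5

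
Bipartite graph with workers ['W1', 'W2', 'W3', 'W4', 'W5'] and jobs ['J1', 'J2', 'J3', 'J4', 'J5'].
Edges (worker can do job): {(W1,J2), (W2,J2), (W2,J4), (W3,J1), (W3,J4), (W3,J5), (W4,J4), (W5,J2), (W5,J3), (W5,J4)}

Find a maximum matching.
Matching: {(W1,J2), (W3,J5), (W4,J4), (W5,J3)}

Maximum matching (size 4):
  W1 → J2
  W3 → J5
  W4 → J4
  W5 → J3

Each worker is assigned to at most one job, and each job to at most one worker.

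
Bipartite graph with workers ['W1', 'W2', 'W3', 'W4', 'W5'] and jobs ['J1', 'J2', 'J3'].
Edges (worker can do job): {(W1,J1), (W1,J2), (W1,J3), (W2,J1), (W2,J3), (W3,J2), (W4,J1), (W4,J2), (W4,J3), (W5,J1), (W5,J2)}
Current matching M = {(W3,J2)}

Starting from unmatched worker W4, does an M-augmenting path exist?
Yes: W4 → J3

An M-augmenting path alternates non-matching / matching edges, starting and ending at unmatched vertices.
Path: W4 → J3
(J3 is unmatched in M, so the path is augmenting.)
Flipping edges along this path would increase |M| from 1 to 2.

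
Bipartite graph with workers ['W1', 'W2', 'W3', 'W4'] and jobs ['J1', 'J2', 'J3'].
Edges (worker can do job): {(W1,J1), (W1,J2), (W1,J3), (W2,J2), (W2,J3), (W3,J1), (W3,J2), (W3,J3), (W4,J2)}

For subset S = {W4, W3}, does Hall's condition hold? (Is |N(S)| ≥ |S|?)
Yes: |N(S)| = 3, |S| = 2

Subset S = {W4, W3}
Neighbors N(S) = {J1, J2, J3}

|N(S)| = 3, |S| = 2
Hall's condition: |N(S)| ≥ |S| is satisfied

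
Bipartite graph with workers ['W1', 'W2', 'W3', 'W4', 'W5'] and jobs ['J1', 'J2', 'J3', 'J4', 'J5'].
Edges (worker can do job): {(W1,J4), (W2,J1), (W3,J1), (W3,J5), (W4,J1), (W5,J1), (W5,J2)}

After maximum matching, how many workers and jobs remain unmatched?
Unmatched: 1 workers, 1 jobs

Maximum matching size: 4
Workers: 5 total, 4 matched, 1 unmatched
Jobs: 5 total, 4 matched, 1 unmatched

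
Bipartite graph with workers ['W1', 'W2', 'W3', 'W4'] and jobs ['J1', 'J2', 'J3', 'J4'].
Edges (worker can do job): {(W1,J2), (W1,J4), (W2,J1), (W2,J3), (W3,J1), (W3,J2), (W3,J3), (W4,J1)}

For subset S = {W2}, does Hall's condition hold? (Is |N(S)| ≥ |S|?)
Yes: |N(S)| = 2, |S| = 1

Subset S = {W2}
Neighbors N(S) = {J1, J3}

|N(S)| = 2, |S| = 1
Hall's condition: |N(S)| ≥ |S| is satisfied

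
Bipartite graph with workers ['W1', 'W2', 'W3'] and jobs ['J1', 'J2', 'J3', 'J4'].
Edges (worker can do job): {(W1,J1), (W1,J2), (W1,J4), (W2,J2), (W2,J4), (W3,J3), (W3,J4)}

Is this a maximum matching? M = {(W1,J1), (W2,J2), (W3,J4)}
Yes, size 3 is maximum

Proposed matching has size 3.
Maximum matching size for this graph: 3.

This is a maximum matching.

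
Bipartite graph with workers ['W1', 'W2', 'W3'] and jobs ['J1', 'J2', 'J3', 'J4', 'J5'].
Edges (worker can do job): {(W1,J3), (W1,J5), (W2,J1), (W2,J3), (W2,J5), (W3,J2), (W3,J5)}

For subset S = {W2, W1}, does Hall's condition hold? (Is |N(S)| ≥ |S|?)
Yes: |N(S)| = 3, |S| = 2

Subset S = {W2, W1}
Neighbors N(S) = {J1, J3, J5}

|N(S)| = 3, |S| = 2
Hall's condition: |N(S)| ≥ |S| is satisfied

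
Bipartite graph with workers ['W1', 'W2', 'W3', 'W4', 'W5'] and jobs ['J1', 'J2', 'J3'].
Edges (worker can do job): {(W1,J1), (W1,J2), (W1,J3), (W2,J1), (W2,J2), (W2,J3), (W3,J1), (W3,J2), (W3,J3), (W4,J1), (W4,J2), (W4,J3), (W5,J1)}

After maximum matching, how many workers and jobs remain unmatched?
Unmatched: 2 workers, 0 jobs

Maximum matching size: 3
Workers: 5 total, 3 matched, 2 unmatched
Jobs: 3 total, 3 matched, 0 unmatched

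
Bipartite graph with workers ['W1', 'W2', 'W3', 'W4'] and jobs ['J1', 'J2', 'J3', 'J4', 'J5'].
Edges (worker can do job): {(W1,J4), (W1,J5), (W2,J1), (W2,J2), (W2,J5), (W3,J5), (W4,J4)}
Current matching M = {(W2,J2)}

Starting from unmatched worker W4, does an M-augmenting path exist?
Yes: W4 → J4

An M-augmenting path alternates non-matching / matching edges, starting and ending at unmatched vertices.
Path: W4 → J4
(J4 is unmatched in M, so the path is augmenting.)
Flipping edges along this path would increase |M| from 1 to 2.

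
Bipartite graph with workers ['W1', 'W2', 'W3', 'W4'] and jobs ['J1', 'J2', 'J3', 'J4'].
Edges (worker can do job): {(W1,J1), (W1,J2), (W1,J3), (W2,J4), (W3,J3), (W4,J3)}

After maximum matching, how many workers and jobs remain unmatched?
Unmatched: 1 workers, 1 jobs

Maximum matching size: 3
Workers: 4 total, 3 matched, 1 unmatched
Jobs: 4 total, 3 matched, 1 unmatched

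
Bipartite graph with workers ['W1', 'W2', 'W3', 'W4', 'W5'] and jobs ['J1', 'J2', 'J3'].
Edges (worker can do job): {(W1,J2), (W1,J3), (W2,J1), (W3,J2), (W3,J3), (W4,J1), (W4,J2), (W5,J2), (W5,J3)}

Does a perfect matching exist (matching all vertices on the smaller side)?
Yes, perfect matching exists (size 3)

Perfect matching: {(W3,J2), (W4,J1), (W5,J3)}
All 3 vertices on the smaller side are matched.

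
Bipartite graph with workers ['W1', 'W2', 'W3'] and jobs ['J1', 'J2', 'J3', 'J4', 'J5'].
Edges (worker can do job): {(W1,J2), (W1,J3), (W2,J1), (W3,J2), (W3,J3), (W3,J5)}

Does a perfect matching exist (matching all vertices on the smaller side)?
Yes, perfect matching exists (size 3)

Perfect matching: {(W1,J2), (W2,J1), (W3,J3)}
All 3 vertices on the smaller side are matched.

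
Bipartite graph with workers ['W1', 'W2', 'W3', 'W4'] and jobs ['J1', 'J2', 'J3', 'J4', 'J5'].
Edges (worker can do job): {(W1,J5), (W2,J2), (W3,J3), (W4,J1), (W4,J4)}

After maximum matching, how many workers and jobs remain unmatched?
Unmatched: 0 workers, 1 jobs

Maximum matching size: 4
Workers: 4 total, 4 matched, 0 unmatched
Jobs: 5 total, 4 matched, 1 unmatched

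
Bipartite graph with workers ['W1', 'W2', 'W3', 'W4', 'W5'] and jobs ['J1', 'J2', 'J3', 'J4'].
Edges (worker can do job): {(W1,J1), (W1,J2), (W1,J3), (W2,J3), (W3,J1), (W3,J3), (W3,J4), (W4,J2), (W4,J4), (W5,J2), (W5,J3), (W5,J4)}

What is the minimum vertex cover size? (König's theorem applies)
Minimum vertex cover size = 4

By König's theorem: in bipartite graphs,
min vertex cover = max matching = 4

Maximum matching has size 4, so minimum vertex cover also has size 4.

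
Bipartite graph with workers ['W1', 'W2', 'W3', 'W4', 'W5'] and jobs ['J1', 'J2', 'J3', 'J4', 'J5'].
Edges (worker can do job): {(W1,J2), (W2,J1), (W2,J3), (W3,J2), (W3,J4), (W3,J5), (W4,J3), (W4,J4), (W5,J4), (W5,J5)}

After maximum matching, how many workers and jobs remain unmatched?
Unmatched: 0 workers, 0 jobs

Maximum matching size: 5
Workers: 5 total, 5 matched, 0 unmatched
Jobs: 5 total, 5 matched, 0 unmatched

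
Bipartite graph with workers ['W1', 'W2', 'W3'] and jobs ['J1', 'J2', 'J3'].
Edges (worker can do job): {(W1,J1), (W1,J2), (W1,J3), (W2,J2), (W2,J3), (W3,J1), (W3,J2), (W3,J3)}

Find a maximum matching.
Matching: {(W1,J1), (W2,J2), (W3,J3)}

Maximum matching (size 3):
  W1 → J1
  W2 → J2
  W3 → J3

Each worker is assigned to at most one job, and each job to at most one worker.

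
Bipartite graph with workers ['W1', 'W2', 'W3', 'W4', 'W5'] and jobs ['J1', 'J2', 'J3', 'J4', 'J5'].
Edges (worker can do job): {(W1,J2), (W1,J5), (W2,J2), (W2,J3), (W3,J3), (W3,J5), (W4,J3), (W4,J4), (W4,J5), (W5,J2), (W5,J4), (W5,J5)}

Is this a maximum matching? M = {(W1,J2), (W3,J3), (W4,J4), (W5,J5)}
Yes, size 4 is maximum

Proposed matching has size 4.
Maximum matching size for this graph: 4.

This is a maximum matching.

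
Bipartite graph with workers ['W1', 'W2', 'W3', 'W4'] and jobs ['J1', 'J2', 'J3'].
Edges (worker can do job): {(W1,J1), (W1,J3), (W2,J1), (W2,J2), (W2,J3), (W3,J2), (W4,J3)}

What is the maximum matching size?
Maximum matching size = 3

Maximum matching: {(W1,J1), (W3,J2), (W4,J3)}
Size: 3

This assigns 3 workers to 3 distinct jobs.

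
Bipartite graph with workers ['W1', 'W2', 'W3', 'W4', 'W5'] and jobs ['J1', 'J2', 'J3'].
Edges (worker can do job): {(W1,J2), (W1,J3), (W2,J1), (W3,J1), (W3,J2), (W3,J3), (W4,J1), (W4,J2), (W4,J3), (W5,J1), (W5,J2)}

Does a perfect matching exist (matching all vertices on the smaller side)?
Yes, perfect matching exists (size 3)

Perfect matching: {(W3,J2), (W4,J3), (W5,J1)}
All 3 vertices on the smaller side are matched.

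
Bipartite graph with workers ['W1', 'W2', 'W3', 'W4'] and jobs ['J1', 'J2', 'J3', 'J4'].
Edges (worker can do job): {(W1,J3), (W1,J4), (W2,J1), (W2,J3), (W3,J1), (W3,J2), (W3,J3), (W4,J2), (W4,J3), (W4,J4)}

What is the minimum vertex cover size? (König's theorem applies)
Minimum vertex cover size = 4

By König's theorem: in bipartite graphs,
min vertex cover = max matching = 4

Maximum matching has size 4, so minimum vertex cover also has size 4.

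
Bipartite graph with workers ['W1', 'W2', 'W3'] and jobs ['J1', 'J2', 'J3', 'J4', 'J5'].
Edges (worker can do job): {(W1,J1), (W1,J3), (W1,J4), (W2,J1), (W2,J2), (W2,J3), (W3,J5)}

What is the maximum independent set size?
Maximum independent set = 5

By König's theorem:
- Min vertex cover = Max matching = 3
- Max independent set = Total vertices - Min vertex cover
- Max independent set = 8 - 3 = 5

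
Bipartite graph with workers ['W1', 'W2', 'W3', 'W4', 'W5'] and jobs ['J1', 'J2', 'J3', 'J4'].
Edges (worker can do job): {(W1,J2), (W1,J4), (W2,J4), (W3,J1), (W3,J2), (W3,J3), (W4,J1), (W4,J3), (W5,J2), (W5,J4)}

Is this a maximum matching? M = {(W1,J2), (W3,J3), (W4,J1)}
No, size 3 is not maximum

Proposed matching has size 3.
Maximum matching size for this graph: 4.

This is NOT maximum - can be improved to size 4.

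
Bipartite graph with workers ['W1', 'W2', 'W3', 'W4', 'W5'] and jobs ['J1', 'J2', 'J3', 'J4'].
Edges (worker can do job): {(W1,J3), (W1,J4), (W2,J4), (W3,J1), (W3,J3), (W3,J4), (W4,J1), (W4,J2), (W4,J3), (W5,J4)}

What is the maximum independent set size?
Maximum independent set = 5

By König's theorem:
- Min vertex cover = Max matching = 4
- Max independent set = Total vertices - Min vertex cover
- Max independent set = 9 - 4 = 5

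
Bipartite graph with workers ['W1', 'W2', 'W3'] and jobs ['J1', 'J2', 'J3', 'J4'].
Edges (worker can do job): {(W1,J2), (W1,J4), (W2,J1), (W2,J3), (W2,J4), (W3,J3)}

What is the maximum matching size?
Maximum matching size = 3

Maximum matching: {(W1,J4), (W2,J1), (W3,J3)}
Size: 3

This assigns 3 workers to 3 distinct jobs.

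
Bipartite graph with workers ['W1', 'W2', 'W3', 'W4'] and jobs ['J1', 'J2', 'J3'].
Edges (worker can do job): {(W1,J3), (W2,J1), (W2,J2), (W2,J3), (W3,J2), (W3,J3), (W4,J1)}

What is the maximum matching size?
Maximum matching size = 3

Maximum matching: {(W1,J3), (W3,J2), (W4,J1)}
Size: 3

This assigns 3 workers to 3 distinct jobs.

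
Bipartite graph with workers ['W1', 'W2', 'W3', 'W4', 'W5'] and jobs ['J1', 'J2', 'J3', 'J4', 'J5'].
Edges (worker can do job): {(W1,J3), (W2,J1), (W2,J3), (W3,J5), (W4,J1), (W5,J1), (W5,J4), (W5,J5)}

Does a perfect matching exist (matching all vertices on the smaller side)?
No, maximum matching has size 4 < 5

Maximum matching has size 4, need 5 for perfect matching.
Unmatched workers: ['W2']
Unmatched jobs: ['J2']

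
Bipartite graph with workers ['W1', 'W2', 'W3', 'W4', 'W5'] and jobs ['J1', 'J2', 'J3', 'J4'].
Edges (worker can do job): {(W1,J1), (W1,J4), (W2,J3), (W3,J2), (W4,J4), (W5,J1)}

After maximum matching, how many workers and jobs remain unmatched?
Unmatched: 1 workers, 0 jobs

Maximum matching size: 4
Workers: 5 total, 4 matched, 1 unmatched
Jobs: 4 total, 4 matched, 0 unmatched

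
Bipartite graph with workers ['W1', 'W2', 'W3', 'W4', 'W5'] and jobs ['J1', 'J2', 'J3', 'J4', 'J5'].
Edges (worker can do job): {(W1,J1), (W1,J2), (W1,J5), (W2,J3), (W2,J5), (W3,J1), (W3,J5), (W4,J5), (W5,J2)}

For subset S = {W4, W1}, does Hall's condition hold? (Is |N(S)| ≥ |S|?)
Yes: |N(S)| = 3, |S| = 2

Subset S = {W4, W1}
Neighbors N(S) = {J1, J2, J5}

|N(S)| = 3, |S| = 2
Hall's condition: |N(S)| ≥ |S| is satisfied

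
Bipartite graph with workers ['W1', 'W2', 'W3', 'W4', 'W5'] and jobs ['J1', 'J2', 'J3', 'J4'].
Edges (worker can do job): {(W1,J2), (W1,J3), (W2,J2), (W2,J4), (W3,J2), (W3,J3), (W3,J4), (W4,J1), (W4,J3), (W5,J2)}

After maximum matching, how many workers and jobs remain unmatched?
Unmatched: 1 workers, 0 jobs

Maximum matching size: 4
Workers: 5 total, 4 matched, 1 unmatched
Jobs: 4 total, 4 matched, 0 unmatched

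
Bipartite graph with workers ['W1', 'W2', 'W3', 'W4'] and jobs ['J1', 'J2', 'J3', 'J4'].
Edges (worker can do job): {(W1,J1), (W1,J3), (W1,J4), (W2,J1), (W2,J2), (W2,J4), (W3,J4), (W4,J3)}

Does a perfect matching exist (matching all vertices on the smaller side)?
Yes, perfect matching exists (size 4)

Perfect matching: {(W1,J1), (W2,J2), (W3,J4), (W4,J3)}
All 4 vertices on the smaller side are matched.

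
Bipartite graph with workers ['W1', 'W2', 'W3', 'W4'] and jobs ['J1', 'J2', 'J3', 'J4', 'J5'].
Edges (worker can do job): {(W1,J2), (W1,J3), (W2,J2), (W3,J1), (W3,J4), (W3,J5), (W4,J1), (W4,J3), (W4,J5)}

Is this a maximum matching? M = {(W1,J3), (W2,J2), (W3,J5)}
No, size 3 is not maximum

Proposed matching has size 3.
Maximum matching size for this graph: 4.

This is NOT maximum - can be improved to size 4.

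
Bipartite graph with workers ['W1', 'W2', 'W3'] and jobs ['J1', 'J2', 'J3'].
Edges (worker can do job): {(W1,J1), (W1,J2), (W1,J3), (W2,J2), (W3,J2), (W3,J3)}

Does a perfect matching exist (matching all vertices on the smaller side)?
Yes, perfect matching exists (size 3)

Perfect matching: {(W1,J1), (W2,J2), (W3,J3)}
All 3 vertices on the smaller side are matched.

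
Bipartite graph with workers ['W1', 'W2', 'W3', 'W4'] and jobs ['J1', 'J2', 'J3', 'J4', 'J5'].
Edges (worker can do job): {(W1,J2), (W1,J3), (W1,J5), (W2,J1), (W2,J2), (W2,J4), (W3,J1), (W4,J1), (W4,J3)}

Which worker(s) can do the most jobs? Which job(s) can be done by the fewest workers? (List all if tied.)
Most versatile: W1, W2 (3 jobs); Least covered: J4, J5 (1 workers)

Worker degrees (jobs they can do): W1:3, W2:3, W3:1, W4:2
Job degrees (workers who can do it): J1:3, J2:2, J3:2, J4:1, J5:1

Maximum worker degree is 3, achieved by: W1, W2
Minimum job degree is 1, achieved by: J4, J5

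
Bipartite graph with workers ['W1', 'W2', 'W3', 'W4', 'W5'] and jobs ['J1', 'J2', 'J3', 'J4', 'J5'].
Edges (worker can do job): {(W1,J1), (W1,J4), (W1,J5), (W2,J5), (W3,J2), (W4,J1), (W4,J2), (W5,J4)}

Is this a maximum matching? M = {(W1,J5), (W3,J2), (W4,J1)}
No, size 3 is not maximum

Proposed matching has size 3.
Maximum matching size for this graph: 4.

This is NOT maximum - can be improved to size 4.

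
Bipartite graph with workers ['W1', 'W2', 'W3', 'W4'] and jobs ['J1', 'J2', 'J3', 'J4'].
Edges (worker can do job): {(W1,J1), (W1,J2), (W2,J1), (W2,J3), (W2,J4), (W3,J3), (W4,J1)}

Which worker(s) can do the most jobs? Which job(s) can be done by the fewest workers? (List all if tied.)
Most versatile: W2 (3 jobs); Least covered: J2, J4 (1 workers)

Worker degrees (jobs they can do): W1:2, W2:3, W3:1, W4:1
Job degrees (workers who can do it): J1:3, J2:1, J3:2, J4:1

Maximum worker degree is 3, achieved by: W2
Minimum job degree is 1, achieved by: J2, J4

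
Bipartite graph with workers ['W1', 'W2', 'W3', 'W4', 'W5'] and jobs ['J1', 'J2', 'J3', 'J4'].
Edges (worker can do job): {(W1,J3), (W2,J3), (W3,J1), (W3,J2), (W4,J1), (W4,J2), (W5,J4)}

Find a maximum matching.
Matching: {(W1,J3), (W3,J1), (W4,J2), (W5,J4)}

Maximum matching (size 4):
  W1 → J3
  W3 → J1
  W4 → J2
  W5 → J4

Each worker is assigned to at most one job, and each job to at most one worker.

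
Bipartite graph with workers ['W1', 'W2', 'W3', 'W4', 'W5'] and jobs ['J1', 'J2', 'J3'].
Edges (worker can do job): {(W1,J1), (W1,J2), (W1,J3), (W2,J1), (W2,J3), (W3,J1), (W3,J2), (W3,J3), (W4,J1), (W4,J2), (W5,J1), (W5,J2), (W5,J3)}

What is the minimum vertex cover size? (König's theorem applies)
Minimum vertex cover size = 3

By König's theorem: in bipartite graphs,
min vertex cover = max matching = 3

Maximum matching has size 3, so minimum vertex cover also has size 3.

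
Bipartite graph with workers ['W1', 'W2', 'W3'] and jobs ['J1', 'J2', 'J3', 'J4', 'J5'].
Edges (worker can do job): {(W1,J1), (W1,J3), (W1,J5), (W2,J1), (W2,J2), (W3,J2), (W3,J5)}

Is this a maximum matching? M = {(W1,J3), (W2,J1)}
No, size 2 is not maximum

Proposed matching has size 2.
Maximum matching size for this graph: 3.

This is NOT maximum - can be improved to size 3.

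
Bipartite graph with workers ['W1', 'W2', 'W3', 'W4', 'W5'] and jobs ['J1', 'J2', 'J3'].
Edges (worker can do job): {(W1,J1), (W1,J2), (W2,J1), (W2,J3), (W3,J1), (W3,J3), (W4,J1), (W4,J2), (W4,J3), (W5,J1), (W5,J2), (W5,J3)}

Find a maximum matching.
Matching: {(W3,J3), (W4,J1), (W5,J2)}

Maximum matching (size 3):
  W3 → J3
  W4 → J1
  W5 → J2

Each worker is assigned to at most one job, and each job to at most one worker.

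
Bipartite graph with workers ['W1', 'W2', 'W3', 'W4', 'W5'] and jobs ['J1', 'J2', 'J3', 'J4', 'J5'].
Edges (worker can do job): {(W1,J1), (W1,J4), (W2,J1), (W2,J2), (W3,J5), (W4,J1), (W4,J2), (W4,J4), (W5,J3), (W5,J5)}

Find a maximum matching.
Matching: {(W1,J4), (W2,J1), (W3,J5), (W4,J2), (W5,J3)}

Maximum matching (size 5):
  W1 → J4
  W2 → J1
  W3 → J5
  W4 → J2
  W5 → J3

Each worker is assigned to at most one job, and each job to at most one worker.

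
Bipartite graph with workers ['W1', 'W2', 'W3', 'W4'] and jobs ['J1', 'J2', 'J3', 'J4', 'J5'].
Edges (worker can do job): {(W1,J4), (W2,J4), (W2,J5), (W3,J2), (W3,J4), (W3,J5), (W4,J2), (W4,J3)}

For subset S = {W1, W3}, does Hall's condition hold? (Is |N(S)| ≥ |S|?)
Yes: |N(S)| = 3, |S| = 2

Subset S = {W1, W3}
Neighbors N(S) = {J2, J4, J5}

|N(S)| = 3, |S| = 2
Hall's condition: |N(S)| ≥ |S| is satisfied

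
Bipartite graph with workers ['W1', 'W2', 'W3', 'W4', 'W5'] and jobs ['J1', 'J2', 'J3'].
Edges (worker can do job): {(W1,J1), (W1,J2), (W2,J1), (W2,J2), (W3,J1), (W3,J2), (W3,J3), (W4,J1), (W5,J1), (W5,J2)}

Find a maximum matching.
Matching: {(W3,J3), (W4,J1), (W5,J2)}

Maximum matching (size 3):
  W3 → J3
  W4 → J1
  W5 → J2

Each worker is assigned to at most one job, and each job to at most one worker.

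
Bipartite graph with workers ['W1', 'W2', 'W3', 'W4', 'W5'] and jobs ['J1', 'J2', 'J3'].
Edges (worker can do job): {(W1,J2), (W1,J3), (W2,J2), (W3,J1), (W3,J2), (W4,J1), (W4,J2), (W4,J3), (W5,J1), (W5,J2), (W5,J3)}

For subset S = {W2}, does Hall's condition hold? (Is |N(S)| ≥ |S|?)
Yes: |N(S)| = 1, |S| = 1

Subset S = {W2}
Neighbors N(S) = {J2}

|N(S)| = 1, |S| = 1
Hall's condition: |N(S)| ≥ |S| is satisfied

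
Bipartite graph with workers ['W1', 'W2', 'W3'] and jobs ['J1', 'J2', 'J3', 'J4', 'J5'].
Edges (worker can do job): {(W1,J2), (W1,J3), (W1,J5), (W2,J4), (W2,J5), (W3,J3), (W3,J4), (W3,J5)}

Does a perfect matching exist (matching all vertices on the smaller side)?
Yes, perfect matching exists (size 3)

Perfect matching: {(W1,J2), (W2,J5), (W3,J3)}
All 3 vertices on the smaller side are matched.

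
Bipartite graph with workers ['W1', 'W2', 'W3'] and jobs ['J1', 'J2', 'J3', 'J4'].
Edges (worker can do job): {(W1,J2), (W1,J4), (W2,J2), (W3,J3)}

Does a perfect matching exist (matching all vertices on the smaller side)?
Yes, perfect matching exists (size 3)

Perfect matching: {(W1,J4), (W2,J2), (W3,J3)}
All 3 vertices on the smaller side are matched.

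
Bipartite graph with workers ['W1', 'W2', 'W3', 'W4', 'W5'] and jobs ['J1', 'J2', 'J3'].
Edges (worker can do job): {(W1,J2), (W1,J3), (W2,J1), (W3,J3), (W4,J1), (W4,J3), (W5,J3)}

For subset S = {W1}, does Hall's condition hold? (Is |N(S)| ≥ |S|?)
Yes: |N(S)| = 2, |S| = 1

Subset S = {W1}
Neighbors N(S) = {J2, J3}

|N(S)| = 2, |S| = 1
Hall's condition: |N(S)| ≥ |S| is satisfied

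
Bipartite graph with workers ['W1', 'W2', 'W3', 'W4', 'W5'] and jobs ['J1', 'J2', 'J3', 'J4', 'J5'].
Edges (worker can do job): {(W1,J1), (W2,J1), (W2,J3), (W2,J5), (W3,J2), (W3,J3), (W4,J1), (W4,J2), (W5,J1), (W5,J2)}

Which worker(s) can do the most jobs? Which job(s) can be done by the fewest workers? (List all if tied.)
Most versatile: W2 (3 jobs); Least covered: J4 (0 workers)

Worker degrees (jobs they can do): W1:1, W2:3, W3:2, W4:2, W5:2
Job degrees (workers who can do it): J1:4, J2:3, J3:2, J4:0, J5:1

Maximum worker degree is 3, achieved by: W2
Minimum job degree is 0, achieved by: J4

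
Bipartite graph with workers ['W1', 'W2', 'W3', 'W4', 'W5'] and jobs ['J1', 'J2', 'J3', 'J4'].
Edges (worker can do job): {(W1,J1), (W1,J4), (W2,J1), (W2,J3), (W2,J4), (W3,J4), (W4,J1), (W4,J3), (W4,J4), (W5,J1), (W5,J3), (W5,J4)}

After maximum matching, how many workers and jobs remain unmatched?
Unmatched: 2 workers, 1 jobs

Maximum matching size: 3
Workers: 5 total, 3 matched, 2 unmatched
Jobs: 4 total, 3 matched, 1 unmatched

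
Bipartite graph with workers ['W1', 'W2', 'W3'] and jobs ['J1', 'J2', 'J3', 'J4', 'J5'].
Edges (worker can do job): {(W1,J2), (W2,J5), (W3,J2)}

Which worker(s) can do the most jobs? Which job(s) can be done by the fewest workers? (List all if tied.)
Most versatile: W1, W2, W3 (1 jobs); Least covered: J1, J3, J4 (0 workers)

Worker degrees (jobs they can do): W1:1, W2:1, W3:1
Job degrees (workers who can do it): J1:0, J2:2, J3:0, J4:0, J5:1

Maximum worker degree is 1, achieved by: W1, W2, W3
Minimum job degree is 0, achieved by: J1, J3, J4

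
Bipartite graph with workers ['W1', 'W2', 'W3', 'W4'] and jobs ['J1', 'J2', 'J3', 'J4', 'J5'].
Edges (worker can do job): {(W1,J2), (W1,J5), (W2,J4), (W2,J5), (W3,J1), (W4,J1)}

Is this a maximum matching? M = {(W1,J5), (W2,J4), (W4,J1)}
Yes, size 3 is maximum

Proposed matching has size 3.
Maximum matching size for this graph: 3.

This is a maximum matching.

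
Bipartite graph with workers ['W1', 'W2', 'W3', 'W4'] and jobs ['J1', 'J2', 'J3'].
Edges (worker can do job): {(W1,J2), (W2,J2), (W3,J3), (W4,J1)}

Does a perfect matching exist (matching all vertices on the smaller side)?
Yes, perfect matching exists (size 3)

Perfect matching: {(W1,J2), (W3,J3), (W4,J1)}
All 3 vertices on the smaller side are matched.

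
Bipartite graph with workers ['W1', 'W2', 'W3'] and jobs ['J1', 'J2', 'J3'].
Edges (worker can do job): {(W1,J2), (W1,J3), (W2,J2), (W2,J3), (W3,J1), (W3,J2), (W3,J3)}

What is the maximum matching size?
Maximum matching size = 3

Maximum matching: {(W1,J3), (W2,J2), (W3,J1)}
Size: 3

This assigns 3 workers to 3 distinct jobs.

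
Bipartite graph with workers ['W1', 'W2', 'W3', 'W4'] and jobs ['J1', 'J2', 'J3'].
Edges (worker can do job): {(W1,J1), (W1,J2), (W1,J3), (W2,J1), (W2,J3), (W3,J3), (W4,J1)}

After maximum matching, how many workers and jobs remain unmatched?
Unmatched: 1 workers, 0 jobs

Maximum matching size: 3
Workers: 4 total, 3 matched, 1 unmatched
Jobs: 3 total, 3 matched, 0 unmatched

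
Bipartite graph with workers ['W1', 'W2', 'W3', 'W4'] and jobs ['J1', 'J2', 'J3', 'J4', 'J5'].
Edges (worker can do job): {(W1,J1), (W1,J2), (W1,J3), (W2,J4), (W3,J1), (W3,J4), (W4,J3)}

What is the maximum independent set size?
Maximum independent set = 5

By König's theorem:
- Min vertex cover = Max matching = 4
- Max independent set = Total vertices - Min vertex cover
- Max independent set = 9 - 4 = 5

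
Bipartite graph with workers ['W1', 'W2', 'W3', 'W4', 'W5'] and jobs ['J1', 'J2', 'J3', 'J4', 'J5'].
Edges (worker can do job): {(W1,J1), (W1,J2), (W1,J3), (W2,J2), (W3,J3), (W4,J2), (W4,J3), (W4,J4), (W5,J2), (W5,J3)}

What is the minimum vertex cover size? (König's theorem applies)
Minimum vertex cover size = 4

By König's theorem: in bipartite graphs,
min vertex cover = max matching = 4

Maximum matching has size 4, so minimum vertex cover also has size 4.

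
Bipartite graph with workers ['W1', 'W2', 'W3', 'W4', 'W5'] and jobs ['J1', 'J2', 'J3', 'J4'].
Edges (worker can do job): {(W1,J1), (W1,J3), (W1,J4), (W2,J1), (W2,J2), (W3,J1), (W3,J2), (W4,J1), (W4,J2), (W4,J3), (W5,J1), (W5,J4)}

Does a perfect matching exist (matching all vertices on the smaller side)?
Yes, perfect matching exists (size 4)

Perfect matching: {(W2,J2), (W3,J1), (W4,J3), (W5,J4)}
All 4 vertices on the smaller side are matched.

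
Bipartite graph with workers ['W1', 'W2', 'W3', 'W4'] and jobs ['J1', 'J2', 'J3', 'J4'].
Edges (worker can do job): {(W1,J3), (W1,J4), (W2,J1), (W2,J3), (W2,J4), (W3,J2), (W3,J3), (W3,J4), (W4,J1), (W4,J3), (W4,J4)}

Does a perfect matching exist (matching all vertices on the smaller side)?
Yes, perfect matching exists (size 4)

Perfect matching: {(W1,J4), (W2,J3), (W3,J2), (W4,J1)}
All 4 vertices on the smaller side are matched.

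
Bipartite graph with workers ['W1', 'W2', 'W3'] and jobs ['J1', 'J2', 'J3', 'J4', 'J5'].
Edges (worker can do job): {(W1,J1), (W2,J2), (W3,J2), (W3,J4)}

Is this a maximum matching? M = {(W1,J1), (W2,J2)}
No, size 2 is not maximum

Proposed matching has size 2.
Maximum matching size for this graph: 3.

This is NOT maximum - can be improved to size 3.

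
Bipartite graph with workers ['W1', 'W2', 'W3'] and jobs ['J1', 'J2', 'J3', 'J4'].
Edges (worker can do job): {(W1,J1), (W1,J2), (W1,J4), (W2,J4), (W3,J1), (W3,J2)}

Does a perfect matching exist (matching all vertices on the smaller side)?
Yes, perfect matching exists (size 3)

Perfect matching: {(W1,J1), (W2,J4), (W3,J2)}
All 3 vertices on the smaller side are matched.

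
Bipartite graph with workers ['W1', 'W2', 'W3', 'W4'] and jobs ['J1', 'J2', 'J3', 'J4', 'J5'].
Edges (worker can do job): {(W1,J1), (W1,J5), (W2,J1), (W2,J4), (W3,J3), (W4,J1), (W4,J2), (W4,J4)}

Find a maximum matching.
Matching: {(W1,J5), (W2,J1), (W3,J3), (W4,J4)}

Maximum matching (size 4):
  W1 → J5
  W2 → J1
  W3 → J3
  W4 → J4

Each worker is assigned to at most one job, and each job to at most one worker.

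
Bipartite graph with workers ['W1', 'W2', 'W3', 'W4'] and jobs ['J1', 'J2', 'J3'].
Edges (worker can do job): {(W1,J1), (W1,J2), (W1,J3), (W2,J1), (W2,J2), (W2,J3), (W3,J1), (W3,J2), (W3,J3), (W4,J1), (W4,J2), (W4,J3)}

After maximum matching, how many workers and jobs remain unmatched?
Unmatched: 1 workers, 0 jobs

Maximum matching size: 3
Workers: 4 total, 3 matched, 1 unmatched
Jobs: 3 total, 3 matched, 0 unmatched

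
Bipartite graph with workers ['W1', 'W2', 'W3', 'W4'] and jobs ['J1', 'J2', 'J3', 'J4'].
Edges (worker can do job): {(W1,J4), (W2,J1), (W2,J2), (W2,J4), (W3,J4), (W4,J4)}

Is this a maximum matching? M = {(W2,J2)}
No, size 1 is not maximum

Proposed matching has size 1.
Maximum matching size for this graph: 2.

This is NOT maximum - can be improved to size 2.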